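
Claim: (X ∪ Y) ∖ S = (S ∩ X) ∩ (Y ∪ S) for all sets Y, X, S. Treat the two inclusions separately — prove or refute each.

Forward inclusion. This inclusion fails. Take Y = {1}, X = ∅, S = ∅; then 1 ∈ (X ∪ Y) ∖ S but 1 ∉ (S ∩ X) ∩ (Y ∪ S).

Reverse inclusion. This inclusion fails. Take Y = ∅, X = {1}, S = {1}; then 1 ∈ (S ∩ X) ∩ (Y ∪ S) but 1 ∉ (X ∪ Y) ∖ S.

(⊆) fails and (⊇) fails.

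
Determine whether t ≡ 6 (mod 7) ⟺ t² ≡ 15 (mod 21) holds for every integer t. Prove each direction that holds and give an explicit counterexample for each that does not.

(⇒) fails and (⇐) fails.

Forward direction. This fails: take t = 13. Then 13 ≡ 6 (mod 7), but 13² = 169 ≡ 1 (mod 21), not 15.

Converse. This fails: take t = 15. Then 15² = 225 ≡ 15 (mod 21), yet 15 ≡ 1 (mod 7), not 6.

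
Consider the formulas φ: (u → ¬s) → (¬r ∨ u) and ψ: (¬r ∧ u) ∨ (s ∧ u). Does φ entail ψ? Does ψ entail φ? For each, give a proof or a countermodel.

Only the reverse direction holds.

[⇐] Assume the antecedent. If s is true, the antecedent forces (s = T, u = T, r = F) or (s = T, u = T, r = T), and (u → ¬s) → (¬r ∨ u) holds there. If s is false, the antecedent forces (s = F, u = T, r = F), and (u → ¬s) → (¬r ∨ u) holds there. Either way (u → ¬s) → (¬r ∨ u) holds.

[⇒] This fails. Under s = F, u = F, r = F, the left side is true but the right side is false.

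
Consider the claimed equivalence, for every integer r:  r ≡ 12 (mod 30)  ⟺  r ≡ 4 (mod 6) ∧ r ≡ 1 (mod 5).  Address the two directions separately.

Neither implication holds.

[⇒] This fails: r = 12 gives 12 ≡ 12 (mod 30) but 12 ≡ 0 (mod 6), so the conjunction on the right does not hold.

[⇐] This fails: r = 16 satisfies both congruences on the right (16 ≡ 4 mod 6 and 16 ≡ 1 mod 5) yet 16 ≡ 16 (mod 30), not 12.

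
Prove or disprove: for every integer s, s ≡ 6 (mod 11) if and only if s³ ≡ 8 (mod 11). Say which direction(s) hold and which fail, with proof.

(⇒) fails and (⇐) fails.

Forward direction. This fails: take s = 6. Then 6 ≡ 6 (mod 11), but 6³ = 216 ≡ 7 (mod 11), not 8.

Converse. This fails: take s = 2. Then 2³ = 8 ≡ 8 (mod 11), yet 2 ≡ 2 (mod 11), not 6.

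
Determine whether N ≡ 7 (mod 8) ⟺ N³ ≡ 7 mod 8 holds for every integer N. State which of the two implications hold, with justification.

Equivalent; both directions hold.

(→) Suppose N ≡ 7 (mod 8). Write N = 8j + 7. Then (8j + 7)³ = 512j³ + 1344j² + 1176j + 343 = 8(64j³ + 168j² + 147j + 42) + 7, so N³ ≡ 7 (mod 8).

(←) Conversely, suppose N³ ≡ 7 (mod 8). The only residue r in {0, …, 7} with r³ ≡ 7 (mod 8) is r = 7, so N ≡ 7 (mod 8).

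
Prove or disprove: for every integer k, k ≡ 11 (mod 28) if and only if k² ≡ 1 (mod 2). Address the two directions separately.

Forward direction. Suppose k ≡ 11 (mod 28). Then k² ≡ 11² = 121 (mod 28), and since 2 ∣ 28, also k² ≡ 1 (mod 2).

Converse. This fails: take k = 1. Then 1² = 1 ≡ 1 (mod 2), yet 1 ≡ 1 (mod 28), not 11.

(⇒) holds; (⇐) fails.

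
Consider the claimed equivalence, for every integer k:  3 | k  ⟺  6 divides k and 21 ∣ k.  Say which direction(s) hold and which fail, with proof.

(⇒) fails; (⇐) holds.

Forward direction. This fails: take k = 3. Certainly 3 ∣ 3, but 6 ∤ 3.

Converse. Suppose 6 ∣ k and 21 ∣ k. Any common multiple of 6 and 21 is a multiple of their lcm; here lcm(6, 21) = 6·21/gcd(6, 21) = 126/3 = 42, so 42 ∣ k. Since 3 ∣ 42, it follows that 3 ∣ k.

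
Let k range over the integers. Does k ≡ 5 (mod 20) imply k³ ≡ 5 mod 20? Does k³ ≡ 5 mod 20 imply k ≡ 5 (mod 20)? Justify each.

The biconditional holds.

[⇒] Suppose k ≡ 5 (mod 20). Write k = 20j + 5. Then (20j + 5)³ = 8000j³ + 6000j² + 1500j + 125 = 20(400j³ + 300j² + 75j + 6) + 5, so k³ ≡ 5 (mod 20).

[⇐] Conversely, suppose k³ ≡ 5 (mod 20). The only residue r in {0, …, 19} with r³ ≡ 5 (mod 20) is r = 5, so k ≡ 5 (mod 20).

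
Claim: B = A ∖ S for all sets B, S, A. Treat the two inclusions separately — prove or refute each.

Neither inclusion holds.

(⊆) This inclusion fails. Take B = {1}, S = ∅, A = ∅; then 1 ∈ B but 1 ∉ A ∖ S.

(⊇) This inclusion fails. Take B = ∅, S = ∅, A = {1}; then 1 ∈ A ∖ S but 1 ∉ B.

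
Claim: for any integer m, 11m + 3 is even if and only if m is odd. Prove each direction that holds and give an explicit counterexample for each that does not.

The biconditional holds.

Forward direction. Suppose 11m + 3 is even. Since 11 is odd, 11m and m have the same parity, so 11m + 3 ≡ m + 3 (mod 2). As 3 is odd, 11m + 3 is even exactly when m is odd. Thus m is odd.

Converse. Suppose m is odd; write m = 2j + 1. Then 11m + 3 = 11·(2j + 1) + 3 = 2·11j + 14, which is even.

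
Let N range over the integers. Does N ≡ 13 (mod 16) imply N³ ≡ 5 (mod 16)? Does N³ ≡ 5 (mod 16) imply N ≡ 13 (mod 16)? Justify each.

(→) Suppose N ≡ 13 (mod 16). Write N = 16j + 13. Then (16j + 13)³ = 4096j³ + 9984j² + 8112j + 2197 = 16(256j³ + 624j² + 507j + 137) + 5, so N³ ≡ 5 (mod 16).

(←) Conversely, suppose N³ ≡ 5 (mod 16). The only residue r in {0, …, 15} with r³ ≡ 5 (mod 16) is r = 13, so N ≡ 13 (mod 16).

Both implications hold.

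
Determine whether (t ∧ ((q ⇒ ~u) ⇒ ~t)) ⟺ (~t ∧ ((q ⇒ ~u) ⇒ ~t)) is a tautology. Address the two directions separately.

Both directions fail.

(⇒) This fails. Under t = T, q = T, u = T, the left side is true but the right side is false.

(⇐) This fails. Under t = F, q = F, u = F, the left side is false but the right side is true.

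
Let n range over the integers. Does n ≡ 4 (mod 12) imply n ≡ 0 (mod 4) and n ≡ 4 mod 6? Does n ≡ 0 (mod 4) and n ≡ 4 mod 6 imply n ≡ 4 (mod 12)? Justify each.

Both directions hold.

(←) If n ≡ 0 (mod 4) and n ≡ 4 (mod 6), then by the Chinese remainder theorem n ≡ 4 (mod 12). This is exactly n ≡ 4 (mod 12).

(→) Suppose n ≡ 4 (mod 12); write n = 12j + 4. Since 4 ∣ 12, reducing mod 4 gives n ≡ 4 ≡ 0 (mod 4); since 6 ∣ 12, reducing mod 6 gives n ≡ 4 (mod 6).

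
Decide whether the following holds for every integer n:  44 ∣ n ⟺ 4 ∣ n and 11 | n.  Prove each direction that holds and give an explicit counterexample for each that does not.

Forward direction. If 44 ∣ n, write n = 44q. Since 44 = 11·4, n = 4·(11q), so 4 ∣ n; and since 44 = 4·11, n = 11·(4q), so 11 ∣ n.

Converse. Suppose 4 ∣ n and 11 ∣ n. Any common multiple of 4 and 11 is a multiple of their lcm; here gcd(4, 11) = 1, so lcm(4, 11) = 4·11 = 44, so 44 ∣ n.

Both directions hold; the statement is true.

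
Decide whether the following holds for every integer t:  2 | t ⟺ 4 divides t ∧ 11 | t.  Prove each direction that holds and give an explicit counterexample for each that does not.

Only the reverse direction holds.

Converse. Suppose 4 ∣ t and 11 ∣ t. Any common multiple of 4 and 11 is a multiple of their lcm; here gcd(4, 11) = 1, so lcm(4, 11) = 4·11 = 44, so 44 ∣ t. Since 2 ∣ 44, it follows that 2 ∣ t.

Forward direction. This fails: take t = 2. Certainly 2 ∣ 2, but 4 ∤ 2.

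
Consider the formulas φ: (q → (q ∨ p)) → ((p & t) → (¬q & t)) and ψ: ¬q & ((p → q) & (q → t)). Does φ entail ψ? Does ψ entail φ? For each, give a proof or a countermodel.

Not equivalent: only (⇐) holds.

[⇒] This fails. Under p = T, q = F, t = F, the left side is true but the right side is false.

[⇐] Assume the antecedent. If p is true, the antecedent cannot hold. If p is false, the consequent reduces to true regardless of the other variables. Either way the consequent holds.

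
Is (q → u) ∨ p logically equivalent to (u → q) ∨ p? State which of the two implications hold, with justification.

(⟹) This fails. Under q = F, p = F, u = T, the left side is true but the right side is false.

(⟸) This fails. Under q = T, p = F, u = F, the left side is false but the right side is true.

(⇒) fails and (⇐) fails.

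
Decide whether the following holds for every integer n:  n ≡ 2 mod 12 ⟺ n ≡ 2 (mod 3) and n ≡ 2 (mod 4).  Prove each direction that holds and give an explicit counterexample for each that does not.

Both directions hold.

Forward direction. Suppose n ≡ 2 (mod 12); write n = 12j + 2. Since 3 ∣ 12, reducing mod 3 gives n ≡ 2 (mod 3); since 4 ∣ 12, reducing mod 4 gives n ≡ 2 (mod 4).

Converse. If n ≡ 2 (mod 3) and n ≡ 2 (mod 4), then by the Chinese remainder theorem n ≡ 2 (mod 12). This is exactly n ≡ 2 (mod 12).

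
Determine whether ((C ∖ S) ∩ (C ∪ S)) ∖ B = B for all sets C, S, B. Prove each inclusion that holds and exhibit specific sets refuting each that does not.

Neither inclusion holds.

(⊆) This inclusion fails. Take C = {1}, S = ∅, B = ∅; then 1 ∈ ((C ∖ S) ∩ (C ∪ S)) ∖ B but 1 ∉ B.

(⊇) This inclusion fails. Take C = ∅, S = ∅, B = {1}; then 1 ∈ B but 1 ∉ ((C ∖ S) ∩ (C ∪ S)) ∖ B.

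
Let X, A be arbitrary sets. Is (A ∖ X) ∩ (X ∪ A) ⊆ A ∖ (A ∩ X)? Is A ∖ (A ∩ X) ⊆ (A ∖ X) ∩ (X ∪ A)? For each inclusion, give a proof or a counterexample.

Both inclusions hold; the sets are equal.

(⟸) Let x ∈ A ∖ (A ∩ X). Then x ∈ A and x ∉ X, from which x ∈ (A ∖ X) ∩ (X ∪ A).

(⟹) Let x ∈ (A ∖ X) ∩ (X ∪ A). Then x ∈ A and x ∉ X, from which x ∈ A ∖ (A ∩ X).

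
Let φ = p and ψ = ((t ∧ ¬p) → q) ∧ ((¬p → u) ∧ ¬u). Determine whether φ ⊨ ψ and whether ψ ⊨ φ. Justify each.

(⇒) fails; (⇐) holds.

(⇒) This fails. Under t = F, u = T, q = F, p = T, the left side is true but the right side is false.

(⇐) Assume the antecedent. If t is true, the antecedent forces (t = T, u = F, q = F, p = T) or (t = T, u = F, q = T, p = T), and p holds there. If t is false, the antecedent forces (t = F, u = F, q = F, p = T) or (t = F, u = F, q = T, p = T), and p holds there. Either way p holds.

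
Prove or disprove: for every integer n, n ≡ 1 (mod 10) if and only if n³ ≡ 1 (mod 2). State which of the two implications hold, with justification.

(⇐) This fails: take n = 3. Then 3³ = 27 ≡ 1 (mod 2), yet 3 ≡ 3 (mod 10), not 1.

(⇒) Suppose n ≡ 1 (mod 10). Then n³ ≡ 1³ = 1 (mod 10), and since 2 ∣ 10, also n³ ≡ 1 (mod 2).

(⇒) holds; (⇐) fails.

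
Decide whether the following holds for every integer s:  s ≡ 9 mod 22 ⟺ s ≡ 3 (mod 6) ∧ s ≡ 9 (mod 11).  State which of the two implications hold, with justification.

Not equivalent: only (⇐) holds.

(⟹) This fails: s = 53 gives 53 ≡ 9 (mod 22) but 53 ≡ 5 (mod 6), so the conjunction on the right does not hold.

(⟸) Conversely, if s ≡ 3 (mod 6) and s ≡ 9 (mod 11), then by the Chinese remainder theorem s ≡ 9 (mod 66). Since 9 ≡ 9 (mod 22) and 22 ∣ 66, we get s ≡ 9 (mod 22).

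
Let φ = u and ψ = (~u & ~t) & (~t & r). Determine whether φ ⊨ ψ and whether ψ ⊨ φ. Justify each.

(⇒) fails and (⇐) fails.

Forward direction. This fails. Under t = F, u = T, r = F, the left side is true but the right side is false.

Converse. This fails. Under t = F, u = F, r = T, the left side is false but the right side is true.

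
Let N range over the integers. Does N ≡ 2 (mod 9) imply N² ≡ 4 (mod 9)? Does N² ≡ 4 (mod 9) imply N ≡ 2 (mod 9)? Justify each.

(→) Suppose N ≡ 2 (mod 9). Write N = 9j + 2. Then (9j + 2)² = 81j² + 36j + 4 = 9(9j² + 4j) + 4, so N² ≡ 4 (mod 9).

(←) This fails: take N = 7. Then 7² = 49 ≡ 4 (mod 9), yet 7 ≡ 7 (mod 9), not 2.

The forward direction holds; the converse fails.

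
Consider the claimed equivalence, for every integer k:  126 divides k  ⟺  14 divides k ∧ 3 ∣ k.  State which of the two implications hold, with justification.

(⇒) holds; (⇐) fails.

Forward direction. If 126 ∣ k, write k = 126q. Since 126 = 9·14, k = 14·(9q), so 14 ∣ k; and since 126 = 42·3, k = 3·(42q), so 3 ∣ k.

Converse. This fails: take k = 42. Both 14 ∣ 42 and 3 ∣ 42, yet 42 is not a multiple of 126 (since 42 = 0·126 + 42), so 126 ∤ 42.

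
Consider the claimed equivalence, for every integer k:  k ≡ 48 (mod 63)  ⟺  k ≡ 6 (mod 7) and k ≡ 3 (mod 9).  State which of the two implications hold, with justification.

(⇒) Suppose k ≡ 48 (mod 63); write k = 63j + 48. Since 7 ∣ 63, reducing mod 7 gives k ≡ 48 ≡ 6 (mod 7); since 9 ∣ 63, reducing mod 9 gives k ≡ 48 ≡ 3 (mod 9).

(⇐) Conversely, if k ≡ 6 (mod 7) and k ≡ 3 (mod 9), then by the Chinese remainder theorem k ≡ 48 (mod 63). This is exactly k ≡ 48 (mod 63).

Both implications hold.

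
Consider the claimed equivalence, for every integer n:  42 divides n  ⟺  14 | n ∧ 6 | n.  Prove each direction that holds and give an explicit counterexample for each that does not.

Both implications hold.

(⇒) If 42 ∣ n, write n = 42q. Since 42 = 3·14, n = 14·(3q), so 14 ∣ n; and since 42 = 7·6, n = 6·(7q), so 6 ∣ n.

(⇐) Suppose 14 ∣ n and 6 ∣ n. Any common multiple of 14 and 6 is a multiple of their lcm; here lcm(14, 6) = 14·6/gcd(14, 6) = 84/2 = 42, so 42 ∣ n.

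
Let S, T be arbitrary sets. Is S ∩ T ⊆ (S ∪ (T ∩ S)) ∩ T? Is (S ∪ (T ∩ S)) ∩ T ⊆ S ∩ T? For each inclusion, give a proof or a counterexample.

Both inclusions hold; the sets are equal.

(⟸) Let x ∈ (S ∪ (T ∩ S)) ∩ T. Then x ∈ S ∩ T, from which x ∈ S ∩ T.

(⟹) Let x ∈ S ∩ T. Then x ∈ S ∩ T, from which x ∈ (S ∪ (T ∩ S)) ∩ T.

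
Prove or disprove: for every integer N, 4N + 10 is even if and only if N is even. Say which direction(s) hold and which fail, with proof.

[⇐] Suppose N is even. Since 4 is even, 4N is even for every N, so 4N + 10 has the same parity as 10, which is even. Hence 4N + 10 is even.

[⇒] This fails: take N = 1. Then 4N + 10 = 14, which is even, yet N = 1 is odd, not even.

(⇒) fails; (⇐) holds.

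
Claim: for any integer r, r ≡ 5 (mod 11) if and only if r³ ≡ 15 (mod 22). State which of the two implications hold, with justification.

The forward direction fails; the converse holds.

(←) The residues r modulo 22 with r³ ≡ 15 (mod 22) are exactly {5}, and each is ≡ 5 (mod 11).

(→) This fails: take r = 16. Then 16 ≡ 5 (mod 11), but 16³ = 4096 ≡ 4 (mod 22), not 15.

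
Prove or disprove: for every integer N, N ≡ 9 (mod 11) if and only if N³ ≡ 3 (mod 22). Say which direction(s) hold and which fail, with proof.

(⟹) This fails: take N = 20. Then 20 ≡ 9 (mod 11), but 20³ = 8000 ≡ 14 (mod 22), not 3.

(⟸) Conversely, the residues r modulo 22 with r³ ≡ 3 (mod 22) are exactly {9}, and each is ≡ 9 (mod 11).

Only the reverse direction holds.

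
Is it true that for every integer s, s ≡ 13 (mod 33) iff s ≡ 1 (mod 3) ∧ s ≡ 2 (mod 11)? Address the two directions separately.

The biconditional holds.

[⇒] Suppose s ≡ 13 (mod 33); write s = 33j + 13. Since 3 ∣ 33, reducing mod 3 gives s ≡ 13 ≡ 1 (mod 3); since 11 ∣ 33, reducing mod 11 gives s ≡ 13 ≡ 2 (mod 11).

[⇐] Conversely, if s ≡ 1 (mod 3) and s ≡ 2 (mod 11), then by the Chinese remainder theorem s ≡ 13 (mod 33). This is exactly s ≡ 13 (mod 33).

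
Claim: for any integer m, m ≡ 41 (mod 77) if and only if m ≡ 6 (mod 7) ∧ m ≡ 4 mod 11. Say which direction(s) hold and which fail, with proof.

(⟹) This fails: m = 41 gives 41 ≡ 41 (mod 77) but 41 ≡ 8 (mod 11), so the conjunction on the right does not hold.

(⟸) This fails: m = 48 satisfies both congruences on the right (48 ≡ 6 mod 7 and 48 ≡ 4 mod 11) yet 48 ≡ 48 (mod 77), not 41.

Both directions fail.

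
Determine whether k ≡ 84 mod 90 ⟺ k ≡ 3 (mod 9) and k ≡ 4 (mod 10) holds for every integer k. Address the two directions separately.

Both directions hold; the statement is true.

(⟹) Suppose k ≡ 84 (mod 90); write k = 90j + 84. Since 9 ∣ 90, reducing mod 9 gives k ≡ 84 ≡ 3 (mod 9); since 10 ∣ 90, reducing mod 10 gives k ≡ 84 ≡ 4 (mod 10).

(⟸) Conversely, if k ≡ 3 (mod 9) and k ≡ 4 (mod 10), then by the Chinese remainder theorem k ≡ 84 (mod 90). This is exactly k ≡ 84 (mod 90).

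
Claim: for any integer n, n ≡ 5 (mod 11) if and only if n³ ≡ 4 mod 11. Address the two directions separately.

Both implications hold.

[⇒] Suppose n ≡ 5 (mod 11). Write n = 11j + 5. Then (11j + 5)³ = 1331j³ + 1815j² + 825j + 125 = 11(121j³ + 165j² + 75j + 11) + 4, so n³ ≡ 4 (mod 11).

[⇐] Conversely, suppose n³ ≡ 4 (mod 11). The only residue r in {0, …, 10} with r³ ≡ 4 (mod 11) is r = 5, so n ≡ 5 (mod 11).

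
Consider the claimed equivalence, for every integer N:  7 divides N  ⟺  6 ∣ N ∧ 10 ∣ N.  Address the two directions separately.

(⇒) This fails: take N = 7. Certainly 7 ∣ 7, but 6 ∤ 7.

(⇐) This fails: take N = 30. Both 6 ∣ 30 and 10 ∣ 30, yet 30 is not a multiple of 7 (since 30 = 4·7 + 2), so 7 ∤ 30.

(⇒) fails and (⇐) fails.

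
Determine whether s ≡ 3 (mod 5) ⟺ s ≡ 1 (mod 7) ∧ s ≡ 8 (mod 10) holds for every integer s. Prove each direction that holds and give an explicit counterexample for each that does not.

Not equivalent: only (⇐) holds.

(→) This fails: s = 33 gives 33 ≡ 3 (mod 5) but 33 ≡ 5 (mod 7), so the conjunction on the right does not hold.

(←) Conversely, if s ≡ 1 (mod 7) and s ≡ 8 (mod 10), then by the Chinese remainder theorem s ≡ 8 (mod 70). Since 8 ≡ 3 (mod 5) and 5 ∣ 70, we get s ≡ 3 (mod 5).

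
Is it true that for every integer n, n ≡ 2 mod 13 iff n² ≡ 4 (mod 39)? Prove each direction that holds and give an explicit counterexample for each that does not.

Neither implication holds.

[⇒] This fails: take n = 15. Then 15 ≡ 2 (mod 13), but 15² = 225 ≡ 30 (mod 39), not 4.

[⇐] This fails: take n = 11. Then 11² = 121 ≡ 4 (mod 39), yet 11 ≡ 11 (mod 13), not 2.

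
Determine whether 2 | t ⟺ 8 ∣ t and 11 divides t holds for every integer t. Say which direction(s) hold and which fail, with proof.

(⇒) fails; (⇐) holds.

Converse. Suppose 8 ∣ t and 11 ∣ t. Any common multiple of 8 and 11 is a multiple of their lcm; here gcd(8, 11) = 1, so lcm(8, 11) = 8·11 = 88, so 88 ∣ t. Since 2 ∣ 88, it follows that 2 ∣ t.

Forward direction. This fails: take t = 2. Certainly 2 ∣ 2, but 8 ∤ 2.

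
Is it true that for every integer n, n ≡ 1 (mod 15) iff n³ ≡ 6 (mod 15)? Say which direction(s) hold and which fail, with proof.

(⟹) This fails: take n = 1. Then 1 ≡ 1 (mod 15), but 1³ = 1 ≡ 1 (mod 15), not 6.

(⟸) This fails: take n = 6. Then 6³ = 216 ≡ 6 (mod 15), yet 6 ≡ 6 (mod 15), not 1.

Neither direction holds.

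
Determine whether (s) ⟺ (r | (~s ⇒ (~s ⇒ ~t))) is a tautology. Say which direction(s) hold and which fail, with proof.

Not equivalent: only (⇒) holds.

(⟹) Assume the antecedent. If t is true, the antecedent forces (t = T, s = T, r = F) or (t = T, s = T, r = T), and r | (~s ⇒ (~s ⇒ ~t)) holds there. If t is false, r | (~s ⇒ (~s ⇒ ~t)) reduces to true regardless of the other variables. Either way r | (~s ⇒ (~s ⇒ ~t)) holds.

(⟸) This fails. Under t = F, s = F, r = F, the left side is false but the right side is true.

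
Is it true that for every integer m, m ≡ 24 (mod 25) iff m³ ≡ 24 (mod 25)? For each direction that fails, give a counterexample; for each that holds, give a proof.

Converse. Suppose m³ ≡ 24 (mod 25). The only residue r in {0, …, 24} with r³ ≡ 24 (mod 25) is r = 24, so m ≡ 24 (mod 25).

Forward direction. Suppose m ≡ 24 (mod 25). Write m = 25j + 24. Then (25j + 24)³ = 15625j³ + 45000j² + 43200j + 13824 = 25(625j³ + 1800j² + 1728j + 552) + 24, so m³ ≡ 24 (mod 25).

Both directions hold.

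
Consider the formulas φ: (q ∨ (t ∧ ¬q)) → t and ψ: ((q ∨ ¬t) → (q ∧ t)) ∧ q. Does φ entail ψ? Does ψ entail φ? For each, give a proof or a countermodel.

Only the reverse direction holds.

Forward direction. This fails. Under q = F, t = F, the left side is true but the right side is false.

Converse. Assume the antecedent. If q is true, the antecedent forces (q = T, t = T), and (q ∨ (t ∧ ¬q)) → t holds there. If q is false, the antecedent cannot hold. Either way (q ∨ (t ∧ ¬q)) → t holds.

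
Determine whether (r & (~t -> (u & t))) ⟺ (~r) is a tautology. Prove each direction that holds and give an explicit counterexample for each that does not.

(⇒) This fails. Under r = T, t = T, u = F, the left side is true but the right side is false.

(⇐) This fails. Under r = F, t = F, u = F, the left side is false but the right side is true.

Neither direction holds.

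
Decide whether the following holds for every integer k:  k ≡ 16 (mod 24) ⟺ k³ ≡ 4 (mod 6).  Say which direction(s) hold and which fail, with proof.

(⇒) holds; (⇐) fails.

Converse. This fails: take k = 4. Then 4³ = 64 ≡ 4 (mod 6), yet 4 ≡ 4 (mod 24), not 16.

Forward direction. Suppose k ≡ 16 (mod 24). Then k³ ≡ 16³ = 4096 (mod 24), and since 6 ∣ 24, also k³ ≡ 4 (mod 6).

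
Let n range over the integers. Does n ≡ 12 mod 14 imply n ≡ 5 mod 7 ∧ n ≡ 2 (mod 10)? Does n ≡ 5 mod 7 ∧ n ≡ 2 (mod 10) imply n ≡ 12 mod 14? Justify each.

Only the reverse direction holds.

Forward direction. This fails: n = 68 gives 68 ≡ 12 (mod 14) but 68 ≡ 8 (mod 10), so the conjunction on the right does not hold.

Converse. If n ≡ 5 (mod 7) and n ≡ 2 (mod 10), then by the Chinese remainder theorem n ≡ 12 (mod 70). Since 12 ≡ 12 (mod 14) and 14 ∣ 70, we get n ≡ 12 (mod 14).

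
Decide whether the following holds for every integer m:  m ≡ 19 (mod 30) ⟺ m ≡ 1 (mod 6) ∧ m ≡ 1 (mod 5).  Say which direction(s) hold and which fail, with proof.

(⇒) This fails: m = 19 gives 19 ≡ 19 (mod 30) but 19 ≡ 4 (mod 5), so the conjunction on the right does not hold.

(⇐) This fails: m = 1 satisfies both congruences on the right (1 ≡ 1 mod 6 and 1 ≡ 1 mod 5) yet 1 ≡ 1 (mod 30), not 19.

Neither implication holds.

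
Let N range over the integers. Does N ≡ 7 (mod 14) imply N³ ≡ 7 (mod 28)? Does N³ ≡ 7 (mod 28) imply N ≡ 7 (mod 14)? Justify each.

(→) This fails: take N = 21. Then 21 ≡ 7 (mod 14), but 21³ = 9261 ≡ 21 (mod 28), not 7.

(←) Conversely, the residues r modulo 28 with r³ ≡ 7 (mod 28) are exactly {7}, and each is ≡ 7 (mod 14).

Only the reverse direction holds.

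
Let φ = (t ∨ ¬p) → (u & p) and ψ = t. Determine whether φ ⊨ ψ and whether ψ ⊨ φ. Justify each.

Neither direction holds.

[⇒] This fails. Under t = F, p = T, u = F, the left side is true but the right side is false.

[⇐] This fails. Under t = T, p = F, u = F, the left side is false but the right side is true.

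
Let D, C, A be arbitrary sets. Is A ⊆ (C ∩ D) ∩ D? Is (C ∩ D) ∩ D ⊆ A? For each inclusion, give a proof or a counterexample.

Forward inclusion. This inclusion fails. Take D = ∅, C = ∅, A = {1}; then 1 ∈ A but 1 ∉ (C ∩ D) ∩ D.

Reverse inclusion. This inclusion fails. Take D = {1}, C = {1}, A = ∅; then 1 ∈ (C ∩ D) ∩ D but 1 ∉ A.

Both inclusions fail.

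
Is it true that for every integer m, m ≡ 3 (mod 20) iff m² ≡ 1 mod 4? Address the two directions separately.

The forward direction holds; the converse fails.

[⇒] Suppose m ≡ 3 (mod 20). Then m² ≡ 3² = 9 (mod 20), and since 4 ∣ 20, also m² ≡ 1 (mod 4).

[⇐] This fails: take m = 1. Then 1² = 1 ≡ 1 (mod 4), yet 1 ≡ 1 (mod 20), not 3.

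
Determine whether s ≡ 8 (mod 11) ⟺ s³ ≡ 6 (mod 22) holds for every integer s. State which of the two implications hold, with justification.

Only the reverse direction holds.

(⇒) This fails: take s = 19. Then 19 ≡ 8 (mod 11), but 19³ = 6859 ≡ 17 (mod 22), not 6.

(⇐) Conversely, the residues r modulo 22 with r³ ≡ 6 (mod 22) are exactly {8}, and each is ≡ 8 (mod 11).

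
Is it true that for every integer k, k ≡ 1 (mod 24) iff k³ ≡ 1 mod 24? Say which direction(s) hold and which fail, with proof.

(⟸) Suppose k³ ≡ 1 (mod 24). The only residue r in {0, …, 23} with r³ ≡ 1 (mod 24) is r = 1, so k ≡ 1 (mod 24).

(⟹) Suppose k ≡ 1 (mod 24). Write k = 24j + 1. Then (24j + 1)³ = 13824j³ + 1728j² + 72j + 1 = 24(576j³ + 72j² + 3j) + 1, so k³ ≡ 1 (mod 24).

Both directions hold; the statement is true.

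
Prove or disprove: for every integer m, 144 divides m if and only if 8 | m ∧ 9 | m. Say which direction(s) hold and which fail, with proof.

(⇒) If 144 ∣ m, write m = 144q. Since 144 = 18·8, m = 8·(18q), so 8 ∣ m; and since 144 = 16·9, m = 9·(16q), so 9 ∣ m.

(⇐) This fails: take m = 72. Both 8 ∣ 72 and 9 ∣ 72, yet 72 is not a multiple of 144 (since 72 = 0·144 + 72), so 144 ∤ 72.

The forward direction holds; the converse fails.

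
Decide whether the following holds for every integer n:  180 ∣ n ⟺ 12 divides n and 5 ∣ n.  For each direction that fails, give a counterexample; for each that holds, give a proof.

(⟸) This fails: take n = 60. Both 12 ∣ 60 and 5 ∣ 60, yet 60 is not a multiple of 180 (since 60 = 0·180 + 60), so 180 ∤ 60.

(⟹) If 180 ∣ n, write n = 180q. Since 180 = 15·12, n = 12·(15q), so 12 ∣ n; and since 180 = 36·5, n = 5·(36q), so 5 ∣ n.

Only the forward direction holds.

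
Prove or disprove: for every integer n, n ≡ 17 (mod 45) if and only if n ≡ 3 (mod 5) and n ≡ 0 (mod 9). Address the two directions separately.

Both directions fail.

[⇒] This fails: n = 17 gives 17 ≡ 17 (mod 45) but 17 ≡ 2 (mod 5), so the conjunction on the right does not hold.

[⇐] This fails: n = 18 satisfies both congruences on the right (18 ≡ 3 mod 5 and 18 ≡ 0 mod 9) yet 18 ≡ 18 (mod 45), not 17.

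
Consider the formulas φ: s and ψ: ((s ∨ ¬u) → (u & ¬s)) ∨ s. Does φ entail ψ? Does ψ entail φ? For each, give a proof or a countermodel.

(⟸) This fails. Under u = T, s = F, the left side is false but the right side is true.

(⟹) Assume the antecedent. If u is true, ((s ∨ ¬u) → (u & ¬s)) ∨ s reduces to true regardless of the other variables. If u is false, the antecedent forces (u = F, s = T), and ((s ∨ ¬u) → (u & ¬s)) ∨ s holds there. Either way ((s ∨ ¬u) → (u & ¬s)) ∨ s holds.

(⇒) holds; (⇐) fails.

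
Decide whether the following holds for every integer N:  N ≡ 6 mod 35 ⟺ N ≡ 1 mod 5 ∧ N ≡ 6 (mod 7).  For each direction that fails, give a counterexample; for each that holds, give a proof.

Forward direction. Suppose N ≡ 6 (mod 35); write N = 35j + 6. Since 5 ∣ 35, reducing mod 5 gives N ≡ 6 ≡ 1 (mod 5); since 7 ∣ 35, reducing mod 7 gives N ≡ 6 (mod 7).

Converse. If N ≡ 1 (mod 5) and N ≡ 6 (mod 7), then by the Chinese remainder theorem N ≡ 6 (mod 35). This is exactly N ≡ 6 (mod 35).

Both implications hold.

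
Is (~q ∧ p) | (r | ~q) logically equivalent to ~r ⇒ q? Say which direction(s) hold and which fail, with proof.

(→) This fails. Under p = F, r = F, q = F, the left side is true but the right side is false.

(←) This fails. Under p = F, r = F, q = T, the left side is false but the right side is true.

Both directions fail.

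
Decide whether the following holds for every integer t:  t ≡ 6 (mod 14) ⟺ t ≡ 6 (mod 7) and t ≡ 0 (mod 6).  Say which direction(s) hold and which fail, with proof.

Only the converse holds.

[⇒] This fails: t = 34 gives 34 ≡ 6 (mod 14) but 34 ≡ 4 (mod 6), so the conjunction on the right does not hold.

[⇐] Conversely, if t ≡ 6 (mod 7) and t ≡ 0 (mod 6), then by the Chinese remainder theorem t ≡ 6 (mod 42). Since 6 ≡ 6 (mod 14) and 14 ∣ 42, we get t ≡ 6 (mod 14).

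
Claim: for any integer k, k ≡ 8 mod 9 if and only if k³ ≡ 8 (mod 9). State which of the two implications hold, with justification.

Converse. This fails: take k = 2. Then 2³ = 8 ≡ 8 (mod 9), yet 2 ≡ 2 (mod 9), not 8.

Forward direction. Suppose k ≡ 8 mod 9. Write k = 9j + 8. Then (9j + 8)³ = 729j³ + 1944j² + 1728j + 512 = 9(81j³ + 216j² + 192j + 56) + 8, so k³ ≡ 8 (mod 9).

The forward direction holds; the converse fails.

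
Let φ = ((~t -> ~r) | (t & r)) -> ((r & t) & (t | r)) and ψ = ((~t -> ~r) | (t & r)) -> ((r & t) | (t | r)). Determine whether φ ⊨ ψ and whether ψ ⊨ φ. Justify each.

Not equivalent: only (⇒) holds.

(→) Assume the antecedent. If t is true, the consequent reduces to true regardless of the other variables. If t is false, the antecedent forces (t = F, r = T), and the consequent holds there. Either way the consequent holds.

(←) This fails. Under t = T, r = F, the left side is false but the right side is true.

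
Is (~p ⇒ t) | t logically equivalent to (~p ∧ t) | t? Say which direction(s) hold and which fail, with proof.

[⇐] Assume the antecedent. If t is true, (~p ⇒ t) | t reduces to true regardless of the other variables. If t is false, the antecedent cannot hold. Either way (~p ⇒ t) | t holds.

[⇒] This fails. Under t = F, p = T, the left side is true but the right side is false.

Only the converse holds.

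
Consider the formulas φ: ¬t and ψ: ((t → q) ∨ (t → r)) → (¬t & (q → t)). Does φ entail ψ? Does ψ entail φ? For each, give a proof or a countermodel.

(⟹) This fails. Under q = T, r = F, t = F, the left side is true but the right side is false.

(⟸) This fails. Under q = F, r = F, t = T, the left side is false but the right side is true.

Neither direction holds.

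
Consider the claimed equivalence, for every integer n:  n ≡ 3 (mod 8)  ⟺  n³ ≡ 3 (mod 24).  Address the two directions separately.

Not equivalent: only (⇐) holds.

[⇒] This fails: take n = 11. Then 11 ≡ 3 (mod 8), but 11³ = 1331 ≡ 11 (mod 24), not 3.

[⇐] Conversely, the residues r modulo 24 with r³ ≡ 3 (mod 24) are exactly {3}, and each is ≡ 3 (mod 8).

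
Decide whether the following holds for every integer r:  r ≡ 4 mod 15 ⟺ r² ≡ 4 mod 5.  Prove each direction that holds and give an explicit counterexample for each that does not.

Forward direction. This fails: take r = 4. Then 4 ≡ 4 (mod 15), but 4² = 16 ≡ 1 (mod 5), not 4.

Converse. This fails: take r = 2. Then 2² = 4 ≡ 4 (mod 5), yet 2 ≡ 2 (mod 15), not 4.

Neither direction holds.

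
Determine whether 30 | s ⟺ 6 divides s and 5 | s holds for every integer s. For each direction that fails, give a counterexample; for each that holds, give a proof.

(⟸) Suppose 6 ∣ s and 5 ∣ s. Any common multiple of 6 and 5 is a multiple of their lcm; here gcd(6, 5) = 1, so lcm(6, 5) = 6·5 = 30, so 30 ∣ s.

(⟹) If 30 ∣ s, write s = 30q. Since 30 = 5·6, s = 6·(5q), so 6 ∣ s; and since 30 = 6·5, s = 5·(6q), so 5 ∣ s.

Both directions hold; the statement is true.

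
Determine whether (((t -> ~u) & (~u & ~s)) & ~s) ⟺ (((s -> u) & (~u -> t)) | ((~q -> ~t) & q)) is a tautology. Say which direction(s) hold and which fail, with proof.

(⇒) This fails. Under s = F, q = F, u = F, t = F, the left side is true but the right side is false.

(⇐) This fails. Under s = T, q = T, u = F, t = F, the left side is false but the right side is true.

Both directions fail.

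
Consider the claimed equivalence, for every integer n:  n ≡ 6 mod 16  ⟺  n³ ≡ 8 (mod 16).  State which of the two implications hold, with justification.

(→) Suppose n ≡ 6 mod 16. Write n = 16j + 6. Then (16j + 6)³ = 4096j³ + 4608j² + 1728j + 216 = 16(256j³ + 288j² + 108j + 13) + 8, so n³ ≡ 8 (mod 16).

(←) This fails: take n = 2. Then 2³ = 8 ≡ 8 (mod 16), yet 2 ≡ 2 (mod 16), not 6.

Not equivalent: only (⇒) holds.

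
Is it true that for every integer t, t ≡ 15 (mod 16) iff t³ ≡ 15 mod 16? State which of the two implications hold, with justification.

The biconditional holds.

[⇒] Suppose t ≡ 15 (mod 16). Write t = 16j + 15. Then (16j + 15)³ = 4096j³ + 11520j² + 10800j + 3375 = 16(256j³ + 720j² + 675j + 210) + 15, so t³ ≡ 15 (mod 16).

[⇐] Conversely, suppose t³ ≡ 15 (mod 16). The only residue r in {0, …, 15} with r³ ≡ 15 (mod 16) is r = 15, so t ≡ 15 (mod 16).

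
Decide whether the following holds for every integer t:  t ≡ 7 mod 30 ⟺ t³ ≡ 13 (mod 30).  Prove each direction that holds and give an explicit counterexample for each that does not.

[⇒] Suppose t ≡ 7 mod 30. Write t = 30j + 7. Then (30j + 7)³ = 27000j³ + 18900j² + 4410j + 343 = 30(900j³ + 630j² + 147j + 11) + 13, so t³ ≡ 13 (mod 30).

[⇐] Conversely, suppose t³ ≡ 13 (mod 30). The only residue r in {0, …, 29} with r³ ≡ 13 (mod 30) is r = 7, so t ≡ 7 (mod 30).

Both directions hold; the statement is true.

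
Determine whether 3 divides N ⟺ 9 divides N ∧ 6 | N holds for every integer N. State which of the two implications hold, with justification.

[⇐] Suppose 9 ∣ N and 6 ∣ N. Any common multiple of 9 and 6 is a multiple of their lcm; here lcm(9, 6) = 9·6/gcd(9, 6) = 54/3 = 18, so 18 ∣ N. Since 3 ∣ 18, it follows that 3 ∣ N.

[⇒] This fails: take N = 3. Certainly 3 ∣ 3, but 9 ∤ 3.

Not equivalent: only (⇐) holds.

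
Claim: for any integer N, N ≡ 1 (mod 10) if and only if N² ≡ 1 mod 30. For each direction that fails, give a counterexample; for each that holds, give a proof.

Both directions fail.

[⇒] This fails: take N = 21. Then 21 ≡ 1 (mod 10), but 21² = 441 ≡ 21 (mod 30), not 1.

[⇐] This fails: take N = 19. Then 19² = 361 ≡ 1 (mod 30), yet 19 ≡ 9 (mod 10), not 1.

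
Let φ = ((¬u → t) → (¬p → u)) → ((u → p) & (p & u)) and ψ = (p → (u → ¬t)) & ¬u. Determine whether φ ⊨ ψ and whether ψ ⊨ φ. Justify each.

Forward direction. This fails. Under p = T, t = F, u = T, the left side is true but the right side is false.

Converse. This fails. Under p = F, t = F, u = F, the left side is false but the right side is true.

(⇒) fails and (⇐) fails.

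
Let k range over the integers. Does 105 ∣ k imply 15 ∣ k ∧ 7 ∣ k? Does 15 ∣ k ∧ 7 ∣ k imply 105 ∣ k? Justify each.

Both implications hold.

(→) If 105 ∣ k, write k = 105q. Since 105 = 7·15, k = 15·(7q), so 15 ∣ k; and since 105 = 15·7, k = 7·(15q), so 7 ∣ k.

(←) Suppose 15 ∣ k and 7 ∣ k. Any common multiple of 15 and 7 is a multiple of their lcm; here gcd(15, 7) = 1, so lcm(15, 7) = 15·7 = 105, so 105 ∣ k.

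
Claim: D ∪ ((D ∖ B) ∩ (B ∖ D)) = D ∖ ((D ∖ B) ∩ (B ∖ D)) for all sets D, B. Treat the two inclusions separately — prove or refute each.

Both inclusions hold; the sets are equal.

Forward inclusion. Let x ∈ D ∪ ((D ∖ B) ∩ (B ∖ D)). Then either x ∈ D and x ∉ B; or x ∈ D ∩ B. In each case x ∈ D ∖ ((D ∖ B) ∩ (B ∖ D)), so D ∪ ((D ∖ B) ∩ (B ∖ D)) ⊆ D ∖ ((D ∖ B) ∩ (B ∖ D)).

Reverse inclusion. Let x ∈ D ∖ ((D ∖ B) ∩ (B ∖ D)). Then either x ∈ D and x ∉ B; or x ∈ D ∩ B. In each case x ∈ D ∪ ((D ∖ B) ∩ (B ∖ D)), so D ∖ ((D ∖ B) ∩ (B ∖ D)) ⊆ D ∪ ((D ∖ B) ∩ (B ∖ D)).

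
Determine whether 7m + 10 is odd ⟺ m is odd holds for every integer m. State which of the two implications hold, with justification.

(⟹) Suppose 7m + 10 is odd. Since 7 is odd, 7m and m have the same parity, so 7m + 10 ≡ m + 10 (mod 2). As 10 is even, 7m + 10 is odd exactly when m is odd. Thus m is odd.

(⟸) Conversely, suppose m is odd; write m = 2j + 1. Then 7m + 10 = 7·(2j + 1) + 10 = 2·7j + 17, which is odd.

Equivalent; both directions hold.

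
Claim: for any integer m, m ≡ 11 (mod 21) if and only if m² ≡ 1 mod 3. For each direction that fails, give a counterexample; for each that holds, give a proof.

Forward direction. Suppose m ≡ 11 (mod 21). Then m² ≡ 11² = 121 (mod 21), and since 3 ∣ 21, also m² ≡ 1 (mod 3).

Converse. This fails: take m = 1. Then 1² = 1 ≡ 1 (mod 3), yet 1 ≡ 1 (mod 21), not 11.

The forward direction holds; the converse fails.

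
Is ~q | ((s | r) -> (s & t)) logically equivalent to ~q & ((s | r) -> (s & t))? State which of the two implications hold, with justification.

(⇒) This fails. Under q = T, s = F, t = F, r = F, the left side is true but the right side is false.

(⇐) Assume the antecedent. If q is true, the antecedent cannot hold. If q is false, ~q | ((s | r) -> (s & t)) reduces to true regardless of the other variables. Either way ~q | ((s | r) -> (s & t)) holds.

Not equivalent: only (⇐) holds.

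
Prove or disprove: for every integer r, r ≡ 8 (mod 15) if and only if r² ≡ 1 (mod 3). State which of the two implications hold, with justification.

The forward direction holds; the converse fails.

(⇒) Suppose r ≡ 8 (mod 15). Then r² ≡ 8² = 64 (mod 15), and since 3 ∣ 15, also r² ≡ 1 (mod 3).

(⇐) This fails: take r = 1. Then 1² = 1 ≡ 1 (mod 3), yet 1 ≡ 1 (mod 15), not 8.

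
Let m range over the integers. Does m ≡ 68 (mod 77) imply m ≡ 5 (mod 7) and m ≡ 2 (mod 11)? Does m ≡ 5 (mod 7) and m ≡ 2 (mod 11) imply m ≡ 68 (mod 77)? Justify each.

Forward direction. Suppose m ≡ 68 (mod 77); write m = 77j + 68. Since 7 ∣ 77, reducing mod 7 gives m ≡ 68 ≡ 5 (mod 7); since 11 ∣ 77, reducing mod 11 gives m ≡ 68 ≡ 2 (mod 11).

Converse. If m ≡ 5 (mod 7) and m ≡ 2 (mod 11), then by the Chinese remainder theorem m ≡ 68 (mod 77). This is exactly m ≡ 68 (mod 77).

Both directions hold; the statement is true.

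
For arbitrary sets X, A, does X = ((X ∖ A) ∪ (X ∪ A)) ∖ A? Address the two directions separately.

(⟹) This inclusion fails. Take X = {1}, A = {1}; then 1 ∈ X but 1 ∉ ((X ∖ A) ∪ (X ∪ A)) ∖ A.

(⟸) Let x ∈ ((X ∖ A) ∪ (X ∪ A)) ∖ A. Then x ∈ X and x ∉ A, from which x ∈ X.

Only the reverse inclusion holds.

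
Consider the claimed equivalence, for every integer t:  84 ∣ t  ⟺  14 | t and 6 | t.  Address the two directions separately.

(⇒) holds; (⇐) fails.

(⟹) If 84 ∣ t, write t = 84q. Since 84 = 6·14, t = 14·(6q), so 14 ∣ t; and since 84 = 14·6, t = 6·(14q), so 6 ∣ t.

(⟸) This fails: take t = 42. Both 14 ∣ 42 and 6 ∣ 42, yet 42 is not a multiple of 84 (since 42 = 0·84 + 42), so 84 ∤ 42.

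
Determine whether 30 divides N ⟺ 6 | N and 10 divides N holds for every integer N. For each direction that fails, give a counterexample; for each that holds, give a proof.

Both directions hold.

[⇒] If 30 ∣ N, write N = 30q. Since 30 = 5·6, N = 6·(5q), so 6 ∣ N; and since 30 = 3·10, N = 10·(3q), so 10 ∣ N.

[⇐] Suppose 6 ∣ N and 10 ∣ N. Any common multiple of 6 and 10 is a multiple of their lcm; here lcm(6, 10) = 6·10/gcd(6, 10) = 60/2 = 30, so 30 ∣ N.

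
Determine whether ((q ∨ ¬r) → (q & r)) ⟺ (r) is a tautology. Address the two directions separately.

Both directions hold.

(⟸) Assume the antecedent. If r is true, (q ∨ ¬r) → (q & r) reduces to true regardless of the other variables. If r is false, the antecedent cannot hold. Either way (q ∨ ¬r) → (q & r) holds.

(⟹) Assume the antecedent. If r is true, r reduces to true regardless of the other variables. If r is false, the antecedent cannot hold. Either way r holds.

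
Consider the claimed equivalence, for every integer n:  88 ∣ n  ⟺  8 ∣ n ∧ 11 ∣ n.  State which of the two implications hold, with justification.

Equivalent; both directions hold.

Forward direction. If 88 ∣ n, write n = 88q. Since 88 = 11·8, n = 8·(11q), so 8 ∣ n; and since 88 = 8·11, n = 11·(8q), so 11 ∣ n.

Converse. Suppose 8 ∣ n and 11 ∣ n. Any common multiple of 8 and 11 is a multiple of their lcm; here gcd(8, 11) = 1, so lcm(8, 11) = 8·11 = 88, so 88 ∣ n.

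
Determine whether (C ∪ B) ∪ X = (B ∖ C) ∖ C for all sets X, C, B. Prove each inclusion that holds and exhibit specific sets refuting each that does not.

(⟹) This inclusion fails. Take X = {1}, C = ∅, B = ∅; then 1 ∈ (C ∪ B) ∪ X but 1 ∉ (B ∖ C) ∖ C.

(⟸) Let x ∈ (B ∖ C) ∖ C. Then either x ∈ B and x ∉ X, C; or x ∈ X ∩ B and x ∉ C. In each case x ∈ (C ∪ B) ∪ X, so (B ∖ C) ∖ C ⊆ (C ∪ B) ∪ X.

The sets are not equal: only the reverse inclusion holds.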